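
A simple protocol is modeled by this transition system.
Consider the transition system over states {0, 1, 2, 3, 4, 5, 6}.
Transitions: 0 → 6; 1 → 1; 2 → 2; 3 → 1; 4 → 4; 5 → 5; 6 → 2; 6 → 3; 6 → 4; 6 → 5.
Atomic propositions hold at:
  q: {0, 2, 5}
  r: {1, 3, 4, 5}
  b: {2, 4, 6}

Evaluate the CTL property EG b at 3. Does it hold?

EG b: greatest fixpoint, start Z0 = {2, 4, 6}, keep only states in Sat with some successor in Z. Already a fixed point.
Sat(EG b) = {2, 4, 6}
3 ∉ Sat(EG b) = {2, 4, 6}, so the formula does not hold at 3.

No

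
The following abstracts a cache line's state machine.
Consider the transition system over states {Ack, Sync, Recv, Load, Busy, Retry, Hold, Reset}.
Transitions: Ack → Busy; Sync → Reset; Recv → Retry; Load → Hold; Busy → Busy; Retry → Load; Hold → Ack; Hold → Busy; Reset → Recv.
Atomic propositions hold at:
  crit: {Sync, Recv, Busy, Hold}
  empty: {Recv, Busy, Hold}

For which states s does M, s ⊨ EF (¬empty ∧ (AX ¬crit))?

{Sync, Recv, Retry, Reset}

Sat(¬empty) = {Ack, Sync, Load, Retry, Reset}
Sat(¬crit) = {Ack, Load, Retry, Reset}
Sat(AX ¬crit) = {s : every successor in {Ack, Load, Retry, Reset}} = {Sync, Recv, Retry}
Sat(¬empty ∧ (AX ¬crit)) = {Sync, Retry}
EF (¬empty ∧ (AX ¬crit)): least fixpoint, start Z0 = {Sync, Retry}, add states with some successor in Z. Z1 = {Sync, Recv, Retry}; Z2 = {Sync, Recv, Retry, Reset}; fixed.
Sat(EF (¬empty ∧ (AX ¬crit))) = {Sync, Recv, Retry, Reset}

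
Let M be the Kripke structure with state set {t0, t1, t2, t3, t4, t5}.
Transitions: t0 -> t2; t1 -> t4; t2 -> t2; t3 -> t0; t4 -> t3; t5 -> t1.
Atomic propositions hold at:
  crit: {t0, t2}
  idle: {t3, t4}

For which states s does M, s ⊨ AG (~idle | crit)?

{t0, t2}

Sat(~idle) = {t0, t1, t2, t5}
Sat(~idle | crit) = {t0, t1, t2, t5}
AG (~idle | crit): greatest fixpoint, start Z0 = {t0, t1, t2, t5}, keep only states in Sat with every successor in Z. Z1 = {t0, t2, t5}; Z2 = {t0, t2}; fixed.
Sat(AG (~idle | crit)) = {t0, t2}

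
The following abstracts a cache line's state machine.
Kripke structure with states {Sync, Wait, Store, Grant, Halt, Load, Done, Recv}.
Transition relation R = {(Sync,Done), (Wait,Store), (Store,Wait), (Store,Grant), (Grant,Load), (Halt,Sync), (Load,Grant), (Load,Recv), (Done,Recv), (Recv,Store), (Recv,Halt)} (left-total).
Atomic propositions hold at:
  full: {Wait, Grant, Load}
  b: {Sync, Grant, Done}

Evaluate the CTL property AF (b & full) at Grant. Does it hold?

Sat(b & full) = {Grant}
AF (b & full): least fixpoint, start Z0 = {Grant}, add states with every successor in Z. Already a fixed point.
Sat(AF (b & full)) = {Grant}
Grant ∈ Sat(AF (b & full)) = {Grant}, so the formula holds at Grant.

Yes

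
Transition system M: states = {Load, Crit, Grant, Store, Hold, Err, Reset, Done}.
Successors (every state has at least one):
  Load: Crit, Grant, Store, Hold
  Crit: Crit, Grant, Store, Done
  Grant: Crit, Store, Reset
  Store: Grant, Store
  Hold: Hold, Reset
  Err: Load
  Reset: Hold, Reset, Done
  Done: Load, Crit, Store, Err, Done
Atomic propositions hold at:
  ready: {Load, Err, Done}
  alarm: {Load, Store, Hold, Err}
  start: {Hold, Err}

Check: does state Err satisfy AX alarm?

Yes

Sat(AX alarm) = {s : every successor in {Load, Store, Hold, Err}} = {Err}
Err ∈ Sat(AX alarm) = {Err}, so the formula holds at Err.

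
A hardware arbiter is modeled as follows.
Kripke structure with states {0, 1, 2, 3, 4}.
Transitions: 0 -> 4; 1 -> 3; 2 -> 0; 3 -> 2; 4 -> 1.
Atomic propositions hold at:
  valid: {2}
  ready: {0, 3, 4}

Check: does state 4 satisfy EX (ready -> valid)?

Yes

Sat(ready -> valid) = {1, 2}
Sat(EX (ready -> valid)) = {s : some successor in {1, 2}} = {3, 4}
4 ∈ Sat(EX (ready -> valid)) = {3, 4}, so the formula holds at 4.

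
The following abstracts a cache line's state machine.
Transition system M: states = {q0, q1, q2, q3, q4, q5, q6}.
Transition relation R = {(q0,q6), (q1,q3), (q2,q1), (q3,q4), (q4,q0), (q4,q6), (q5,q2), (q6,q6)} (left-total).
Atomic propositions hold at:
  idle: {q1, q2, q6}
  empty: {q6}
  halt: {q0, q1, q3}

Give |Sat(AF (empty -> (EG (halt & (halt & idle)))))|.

Sat(halt & idle) = {q1}
Sat(halt & (halt & idle)) = {q1}
EG (halt & (halt & idle)): greatest fixpoint, start Z0 = {q1}, keep only states in Sat with some successor in Z. Z1 = ∅; fixed.
Sat(EG (halt & (halt & idle))) = ∅
Sat(empty -> (EG (halt & (halt & idle)))) = {q0, q1, q2, q3, q4, q5}
AF (empty -> (EG (halt & (halt & idle)))): least fixpoint, start Z0 = {q0, q1, q2, q3, q4, q5}, add states with every successor in Z. Already a fixed point.
Sat(AF (empty -> (EG (halt & (halt & idle))))) = {q0, q1, q2, q3, q4, q5}
|Sat(AF (empty -> (EG (halt & (halt & idle)))))| = |{q0, q1, q2, q3, q4, q5}| = 6.

6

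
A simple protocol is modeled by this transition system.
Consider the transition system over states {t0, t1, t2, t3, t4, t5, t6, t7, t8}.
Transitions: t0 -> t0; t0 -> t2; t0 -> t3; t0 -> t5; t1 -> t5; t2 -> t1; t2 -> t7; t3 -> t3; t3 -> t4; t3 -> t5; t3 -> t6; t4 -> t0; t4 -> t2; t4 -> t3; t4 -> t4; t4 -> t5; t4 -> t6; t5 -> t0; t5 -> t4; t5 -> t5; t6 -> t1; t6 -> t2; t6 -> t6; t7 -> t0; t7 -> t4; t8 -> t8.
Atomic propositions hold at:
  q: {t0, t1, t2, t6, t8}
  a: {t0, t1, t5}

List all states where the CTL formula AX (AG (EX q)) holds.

Sat(EX q) = {s : some successor in {t0, t1, t2, t6, t8}} = {t0, t2, t3, t4, t5, t6, t7, t8}
AG (EX q): greatest fixpoint, start Z0 = {t0, t2, t3, t4, t5, t6, t7, t8}, keep only states in Sat with every successor in Z. Z1 = {t0, t3, t4, t5, t7, t8}; Z2 = {t5, t7, t8}; Z3 = {t8}; fixed.
Sat(AG (EX q)) = {t8}
Sat(AX (AG (EX q))) = {s : every successor in {t8}} = {t8}

{t8}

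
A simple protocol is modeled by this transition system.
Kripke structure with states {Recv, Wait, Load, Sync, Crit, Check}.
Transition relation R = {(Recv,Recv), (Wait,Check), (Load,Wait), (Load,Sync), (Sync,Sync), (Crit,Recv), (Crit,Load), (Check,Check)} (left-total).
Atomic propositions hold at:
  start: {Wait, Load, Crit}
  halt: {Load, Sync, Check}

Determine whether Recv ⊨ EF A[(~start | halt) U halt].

No

Sat(~start) = {Recv, Sync, Check}
Sat(~start | halt) = {Recv, Load, Sync, Check}
A[(~start | halt) U halt]: least fixpoint, start Z0 = Sat(halt) = {Load, Sync, Check}, add states in Sat(~start | halt) with every successor in Z. Already a fixed point.
Sat(A[(~start | halt) U halt]) = {Load, Sync, Check}
EF A[(~start | halt) U halt]: least fixpoint, start Z0 = {Load, Sync, Check}, add states with some successor in Z. Z1 = {Wait, Load, Sync, Crit, Check}; fixed.
Sat(EF A[(~start | halt) U halt]) = {Wait, Load, Sync, Crit, Check}
Recv ∉ Sat(EF A[(~start | halt) U halt]) = {Wait, Load, Sync, Crit, Check}, so the formula does not hold at Recv.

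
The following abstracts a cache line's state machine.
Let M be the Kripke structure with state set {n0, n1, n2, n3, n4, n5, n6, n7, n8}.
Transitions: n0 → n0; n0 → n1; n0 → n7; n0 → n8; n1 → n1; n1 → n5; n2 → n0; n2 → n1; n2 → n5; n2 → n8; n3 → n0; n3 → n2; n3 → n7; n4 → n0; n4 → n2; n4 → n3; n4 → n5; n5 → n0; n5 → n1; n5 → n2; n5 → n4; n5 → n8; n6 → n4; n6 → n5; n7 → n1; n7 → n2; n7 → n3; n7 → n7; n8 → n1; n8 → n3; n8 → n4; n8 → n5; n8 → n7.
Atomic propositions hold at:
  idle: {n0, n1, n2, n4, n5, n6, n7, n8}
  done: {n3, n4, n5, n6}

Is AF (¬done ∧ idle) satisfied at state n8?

Sat(¬done) = {n0, n1, n2, n7, n8}
Sat(¬done ∧ idle) = {n0, n1, n2, n7, n8}
AF (¬done ∧ idle): least fixpoint, start Z0 = {n0, n1, n2, n7, n8}, add states with every successor in Z. Z1 = {n0, n1, n2, n3, n7, n8}; fixed.
Sat(AF (¬done ∧ idle)) = {n0, n1, n2, n3, n7, n8}
n8 ∈ Sat(AF (¬done ∧ idle)) = {n0, n1, n2, n3, n7, n8}, so the formula holds at n8.

Yes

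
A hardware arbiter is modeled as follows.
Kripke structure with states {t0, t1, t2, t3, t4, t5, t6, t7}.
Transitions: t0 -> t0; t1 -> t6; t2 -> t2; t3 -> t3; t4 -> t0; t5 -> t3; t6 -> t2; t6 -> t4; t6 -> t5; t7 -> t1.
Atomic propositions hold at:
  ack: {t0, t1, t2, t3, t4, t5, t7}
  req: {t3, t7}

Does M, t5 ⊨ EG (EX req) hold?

Yes

Sat(EX req) = {s : some successor in {t3, t7}} = {t3, t5}
EG (EX req): greatest fixpoint, start Z0 = {t3, t5}, keep only states in Sat with some successor in Z. Already a fixed point.
Sat(EG (EX req)) = {t3, t5}
t5 ∈ Sat(EG (EX req)) = {t3, t5}, so the formula holds at t5.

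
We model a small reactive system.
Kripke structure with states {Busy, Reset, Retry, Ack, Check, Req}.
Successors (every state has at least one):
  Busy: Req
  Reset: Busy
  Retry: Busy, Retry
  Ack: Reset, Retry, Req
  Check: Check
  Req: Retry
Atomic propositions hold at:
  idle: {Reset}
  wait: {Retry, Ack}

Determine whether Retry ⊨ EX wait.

Yes

Sat(EX wait) = {s : some successor in {Retry, Ack}} = {Retry, Ack, Req}
Retry ∈ Sat(EX wait) = {Retry, Ack, Req}, so the formula holds at Retry.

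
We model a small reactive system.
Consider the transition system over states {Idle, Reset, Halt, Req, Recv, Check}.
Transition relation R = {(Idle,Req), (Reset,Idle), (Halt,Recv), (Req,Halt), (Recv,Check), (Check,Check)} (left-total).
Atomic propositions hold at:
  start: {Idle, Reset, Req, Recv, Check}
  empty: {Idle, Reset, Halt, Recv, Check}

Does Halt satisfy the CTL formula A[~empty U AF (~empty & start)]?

Sat(~empty) = {Req}
Sat(~empty & start) = {Req}
AF (~empty & start): least fixpoint, start Z0 = {Req}, add states with every successor in Z. Z1 = {Idle, Req}; Z2 = {Idle, Reset, Req}; fixed.
Sat(AF (~empty & start)) = {Idle, Reset, Req}
A[~empty U AF (~empty & start)]: least fixpoint, start Z0 = Sat(AF (~empty & start)) = {Idle, Reset, Req}, add states in Sat(~empty) with every successor in Z. Already a fixed point.
Sat(A[~empty U AF (~empty & start)]) = {Idle, Reset, Req}
Halt ∉ Sat(A[~empty U AF (~empty & start)]) = {Idle, Reset, Req}, so the formula does not hold at Halt.

No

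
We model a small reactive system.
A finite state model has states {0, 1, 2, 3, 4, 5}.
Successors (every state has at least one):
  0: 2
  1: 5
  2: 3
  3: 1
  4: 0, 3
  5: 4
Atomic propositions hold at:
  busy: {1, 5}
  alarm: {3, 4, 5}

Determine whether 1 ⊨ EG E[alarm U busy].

E[alarm U busy]: least fixpoint, start Z0 = Sat(busy) = {1, 5}, add states in Sat(alarm) with some successor in Z. Z1 = {1, 3, 5}; Z2 = {1, 3, 4, 5}; fixed.
Sat(E[alarm U busy]) = {1, 3, 4, 5}
EG E[alarm U busy]: greatest fixpoint, start Z0 = {1, 3, 4, 5}, keep only states in Sat with some successor in Z. Already a fixed point.
Sat(EG E[alarm U busy]) = {1, 3, 4, 5}
1 ∈ Sat(EG E[alarm U busy]) = {1, 3, 4, 5}, so the formula holds at 1.

Yes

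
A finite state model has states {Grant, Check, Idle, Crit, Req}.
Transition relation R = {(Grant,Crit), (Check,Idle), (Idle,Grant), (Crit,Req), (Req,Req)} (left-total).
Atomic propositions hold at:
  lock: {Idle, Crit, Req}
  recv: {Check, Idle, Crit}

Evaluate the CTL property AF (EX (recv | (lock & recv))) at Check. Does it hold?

Yes

Sat(lock & recv) = {Idle, Crit}
Sat(recv | (lock & recv)) = {Check, Idle, Crit}
Sat(EX (recv | (lock & recv))) = {s : some successor in {Check, Idle, Crit}} = {Grant, Check}
AF (EX (recv | (lock & recv))): least fixpoint, start Z0 = {Grant, Check}, add states with every successor in Z. Z1 = {Grant, Check, Idle}; fixed.
Sat(AF (EX (recv | (lock & recv)))) = {Grant, Check, Idle}
Check ∈ Sat(AF (EX (recv | (lock & recv)))) = {Grant, Check, Idle}, so the formula holds at Check.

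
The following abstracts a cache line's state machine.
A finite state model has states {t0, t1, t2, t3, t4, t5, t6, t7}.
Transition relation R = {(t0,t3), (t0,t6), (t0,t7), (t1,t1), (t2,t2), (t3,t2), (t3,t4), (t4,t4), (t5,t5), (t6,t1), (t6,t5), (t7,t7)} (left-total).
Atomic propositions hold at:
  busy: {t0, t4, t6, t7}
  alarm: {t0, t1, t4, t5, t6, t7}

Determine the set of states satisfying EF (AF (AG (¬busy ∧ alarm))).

{t0, t1, t5, t6}

Sat(¬busy) = {t1, t2, t3, t5}
Sat(¬busy ∧ alarm) = {t1, t5}
AG (¬busy ∧ alarm): greatest fixpoint, start Z0 = {t1, t5}, keep only states in Sat with every successor in Z. Already a fixed point.
Sat(AG (¬busy ∧ alarm)) = {t1, t5}
AF (AG (¬busy ∧ alarm)): least fixpoint, start Z0 = {t1, t5}, add states with every successor in Z. Z1 = {t1, t5, t6}; fixed.
Sat(AF (AG (¬busy ∧ alarm))) = {t1, t5, t6}
EF (AF (AG (¬busy ∧ alarm))): least fixpoint, start Z0 = {t1, t5, t6}, add states with some successor in Z. Z1 = {t0, t1, t5, t6}; fixed.
Sat(EF (AF (AG (¬busy ∧ alarm)))) = {t0, t1, t5, t6}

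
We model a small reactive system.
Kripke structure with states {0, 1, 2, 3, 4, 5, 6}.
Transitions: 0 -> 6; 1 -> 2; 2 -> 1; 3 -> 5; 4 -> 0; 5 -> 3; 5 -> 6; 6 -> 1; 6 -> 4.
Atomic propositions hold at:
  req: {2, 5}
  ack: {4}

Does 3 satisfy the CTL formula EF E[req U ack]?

E[req U ack]: least fixpoint, start Z0 = Sat(ack) = {4}, add states in Sat(req) with some successor in Z. Already a fixed point.
Sat(E[req U ack]) = {4}
EF E[req U ack]: least fixpoint, start Z0 = {4}, add states with some successor in Z. Z1 = {4, 6}; Z2 = {0, 4, 5, 6}; Z3 = {0, 3, 4, 5, 6}; fixed.
Sat(EF E[req U ack]) = {0, 3, 4, 5, 6}
3 ∈ Sat(EF E[req U ack]) = {0, 3, 4, 5, 6}, so the formula holds at 3.

Yes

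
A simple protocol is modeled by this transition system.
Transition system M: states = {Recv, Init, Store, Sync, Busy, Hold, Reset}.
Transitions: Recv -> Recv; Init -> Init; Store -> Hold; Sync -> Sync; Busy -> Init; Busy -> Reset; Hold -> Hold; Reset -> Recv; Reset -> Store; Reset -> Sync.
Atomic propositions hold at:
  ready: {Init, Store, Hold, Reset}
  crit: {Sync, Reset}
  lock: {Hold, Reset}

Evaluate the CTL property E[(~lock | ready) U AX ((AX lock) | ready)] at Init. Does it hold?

Sat(~lock) = {Recv, Init, Store, Sync, Busy}
Sat(~lock | ready) = {Recv, Init, Store, Sync, Busy, Hold, Reset}
Sat(AX lock) = {s : every successor in {Hold, Reset}} = {Store, Hold}
Sat((AX lock) | ready) = {Init, Store, Hold, Reset}
Sat(AX ((AX lock) | ready)) = {s : every successor in {Init, Store, Hold, Reset}} = {Init, Store, Busy, Hold}
E[(~lock | ready) U AX ((AX lock) | ready)]: least fixpoint, start Z0 = Sat(AX ((AX lock) | ready)) = {Init, Store, Busy, Hold}, add states in Sat(~lock | ready) with some successor in Z. Z1 = {Init, Store, Busy, Hold, Reset}; fixed.
Sat(E[(~lock | ready) U AX ((AX lock) | ready)]) = {Init, Store, Busy, Hold, Reset}
Init ∈ Sat(E[(~lock | ready) U AX ((AX lock) | ready)]) = {Init, Store, Busy, Hold, Reset}, so the formula holds at Init.

Yes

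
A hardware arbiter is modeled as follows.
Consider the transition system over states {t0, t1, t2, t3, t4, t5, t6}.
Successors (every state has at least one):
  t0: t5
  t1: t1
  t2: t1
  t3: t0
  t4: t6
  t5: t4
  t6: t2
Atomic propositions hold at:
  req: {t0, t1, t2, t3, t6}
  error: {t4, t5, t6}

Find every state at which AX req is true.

Sat(AX req) = {s : every successor in {t0, t1, t2, t3, t6}} = {t1, t2, t3, t4, t6}

{t1, t2, t3, t4, t6}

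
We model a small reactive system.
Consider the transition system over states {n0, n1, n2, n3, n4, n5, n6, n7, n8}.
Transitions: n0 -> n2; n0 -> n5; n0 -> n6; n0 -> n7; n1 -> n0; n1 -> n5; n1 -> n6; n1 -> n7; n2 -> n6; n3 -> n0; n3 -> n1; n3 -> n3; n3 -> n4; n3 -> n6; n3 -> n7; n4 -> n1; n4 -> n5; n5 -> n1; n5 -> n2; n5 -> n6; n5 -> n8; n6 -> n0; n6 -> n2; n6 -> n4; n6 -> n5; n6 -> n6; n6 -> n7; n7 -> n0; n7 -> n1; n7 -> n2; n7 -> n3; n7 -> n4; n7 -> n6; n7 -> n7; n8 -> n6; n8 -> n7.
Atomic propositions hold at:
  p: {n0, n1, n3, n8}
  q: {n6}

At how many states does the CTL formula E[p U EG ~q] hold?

7

Sat(~q) = {n0, n1, n2, n3, n4, n5, n7, n8}
EG ~q: greatest fixpoint, start Z0 = {n0, n1, n2, n3, n4, n5, n7, n8}, keep only states in Sat with some successor in Z. Z1 = {n0, n1, n3, n4, n5, n7, n8}; fixed.
Sat(EG ~q) = {n0, n1, n3, n4, n5, n7, n8}
E[p U EG ~q]: least fixpoint, start Z0 = Sat(EG ~q) = {n0, n1, n3, n4, n5, n7, n8}, add states in Sat(p) with some successor in Z. Already a fixed point.
Sat(E[p U EG ~q]) = {n0, n1, n3, n4, n5, n7, n8}
|Sat(E[p U EG ~q])| = |{n0, n1, n3, n4, n5, n7, n8}| = 7.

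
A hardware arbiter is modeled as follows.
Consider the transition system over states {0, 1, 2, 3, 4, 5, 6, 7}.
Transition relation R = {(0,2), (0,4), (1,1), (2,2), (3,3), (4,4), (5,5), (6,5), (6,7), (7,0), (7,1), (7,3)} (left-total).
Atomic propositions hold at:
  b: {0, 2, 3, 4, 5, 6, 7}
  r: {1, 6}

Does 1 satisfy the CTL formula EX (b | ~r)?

Sat(~r) = {0, 2, 3, 4, 5, 7}
Sat(b | ~r) = {0, 2, 3, 4, 5, 6, 7}
Sat(EX (b | ~r)) = {s : some successor in {0, 2, 3, 4, 5, 6, 7}} = {0, 2, 3, 4, 5, 6, 7}
1 ∉ Sat(EX (b | ~r)) = {0, 2, 3, 4, 5, 6, 7}, so the formula does not hold at 1.

No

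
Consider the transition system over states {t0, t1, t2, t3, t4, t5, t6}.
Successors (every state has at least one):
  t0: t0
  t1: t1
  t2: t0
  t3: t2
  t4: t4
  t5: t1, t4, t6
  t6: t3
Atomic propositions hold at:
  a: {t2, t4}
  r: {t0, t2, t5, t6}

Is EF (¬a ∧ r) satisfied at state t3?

Yes

Sat(¬a) = {t0, t1, t3, t5, t6}
Sat(¬a ∧ r) = {t0, t5, t6}
EF (¬a ∧ r): least fixpoint, start Z0 = {t0, t5, t6}, add states with some successor in Z. Z1 = {t0, t2, t5, t6}; Z2 = {t0, t2, t3, t5, t6}; fixed.
Sat(EF (¬a ∧ r)) = {t0, t2, t3, t5, t6}
t3 ∈ Sat(EF (¬a ∧ r)) = {t0, t2, t3, t5, t6}, so the formula holds at t3.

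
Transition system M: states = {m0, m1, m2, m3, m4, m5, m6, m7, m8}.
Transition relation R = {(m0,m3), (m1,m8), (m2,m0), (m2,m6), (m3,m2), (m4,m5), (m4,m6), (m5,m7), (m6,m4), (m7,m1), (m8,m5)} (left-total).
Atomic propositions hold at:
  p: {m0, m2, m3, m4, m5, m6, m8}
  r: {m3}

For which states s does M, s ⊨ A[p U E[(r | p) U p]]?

{m0, m2, m3, m4, m5, m6, m8}

Sat(r | p) = {m0, m2, m3, m4, m5, m6, m8}
E[(r | p) U p]: least fixpoint, start Z0 = Sat(p) = {m0, m2, m3, m4, m5, m6, m8}, add states in Sat(r | p) with some successor in Z. Already a fixed point.
Sat(E[(r | p) U p]) = {m0, m2, m3, m4, m5, m6, m8}
A[p U E[(r | p) U p]]: least fixpoint, start Z0 = Sat(E[(r | p) U p]) = {m0, m2, m3, m4, m5, m6, m8}, add states in Sat(p) with every successor in Z. Already a fixed point.
Sat(A[p U E[(r | p) U p]]) = {m0, m2, m3, m4, m5, m6, m8}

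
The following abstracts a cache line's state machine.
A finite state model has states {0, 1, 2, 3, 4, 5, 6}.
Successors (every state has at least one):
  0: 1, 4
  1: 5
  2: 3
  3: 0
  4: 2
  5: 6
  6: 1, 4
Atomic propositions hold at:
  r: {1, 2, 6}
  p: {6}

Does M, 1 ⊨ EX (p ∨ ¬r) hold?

Yes

Sat(¬r) = {0, 3, 4, 5}
Sat(p ∨ ¬r) = {0, 3, 4, 5, 6}
Sat(EX (p ∨ ¬r)) = {s : some successor in {0, 3, 4, 5, 6}} = {0, 1, 2, 3, 5, 6}
1 ∈ Sat(EX (p ∨ ¬r)) = {0, 1, 2, 3, 5, 6}, so the formula holds at 1.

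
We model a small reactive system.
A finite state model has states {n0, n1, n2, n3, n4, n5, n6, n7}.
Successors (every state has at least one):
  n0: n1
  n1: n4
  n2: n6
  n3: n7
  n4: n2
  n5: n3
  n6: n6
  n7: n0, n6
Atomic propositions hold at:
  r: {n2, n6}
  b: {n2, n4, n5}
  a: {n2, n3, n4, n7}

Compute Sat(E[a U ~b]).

Sat(~b) = {n0, n1, n3, n6, n7}
E[a U ~b]: least fixpoint, start Z0 = Sat(~b) = {n0, n1, n3, n6, n7}, add states in Sat(a) with some successor in Z. Z1 = {n0, n1, n2, n3, n6, n7}; Z2 = {n0, n1, n2, n3, n4, n6, n7}; fixed.
Sat(E[a U ~b]) = {n0, n1, n2, n3, n4, n6, n7}

{n0, n1, n2, n3, n4, n6, n7}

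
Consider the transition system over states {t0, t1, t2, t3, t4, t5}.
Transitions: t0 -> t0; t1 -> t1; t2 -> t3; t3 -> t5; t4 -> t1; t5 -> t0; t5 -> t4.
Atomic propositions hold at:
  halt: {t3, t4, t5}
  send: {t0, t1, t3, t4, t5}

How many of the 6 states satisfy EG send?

5

EG send: greatest fixpoint, start Z0 = {t0, t1, t3, t4, t5}, keep only states in Sat with some successor in Z. Already a fixed point.
Sat(EG send) = {t0, t1, t3, t4, t5}
|Sat(EG send)| = |{t0, t1, t3, t4, t5}| = 5.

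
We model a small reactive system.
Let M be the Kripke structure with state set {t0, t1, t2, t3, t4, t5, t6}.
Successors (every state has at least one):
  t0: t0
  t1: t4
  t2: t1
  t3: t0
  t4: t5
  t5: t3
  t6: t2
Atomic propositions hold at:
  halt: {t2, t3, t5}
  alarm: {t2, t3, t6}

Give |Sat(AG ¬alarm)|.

1

Sat(¬alarm) = {t0, t1, t4, t5}
AG ¬alarm: greatest fixpoint, start Z0 = {t0, t1, t4, t5}, keep only states in Sat with every successor in Z. Z1 = {t0, t1, t4}; Z2 = {t0, t1}; Z3 = {t0}; fixed.
Sat(AG ¬alarm) = {t0}
|Sat(AG ¬alarm)| = |{t0}| = 1.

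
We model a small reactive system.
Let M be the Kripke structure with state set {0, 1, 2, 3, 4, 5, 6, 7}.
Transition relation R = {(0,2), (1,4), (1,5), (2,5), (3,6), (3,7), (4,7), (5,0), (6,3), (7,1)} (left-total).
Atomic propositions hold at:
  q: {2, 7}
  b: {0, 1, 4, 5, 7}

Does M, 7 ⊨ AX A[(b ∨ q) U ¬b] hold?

No

Sat(b ∨ q) = {0, 1, 2, 4, 5, 7}
Sat(¬b) = {2, 3, 6}
A[(b ∨ q) U ¬b]: least fixpoint, start Z0 = Sat(¬b) = {2, 3, 6}, add states in Sat(b ∨ q) with every successor in Z. Z1 = {0, 2, 3, 6}; Z2 = {0, 2, 3, 5, 6}; fixed.
Sat(A[(b ∨ q) U ¬b]) = {0, 2, 3, 5, 6}
Sat(AX A[(b ∨ q) U ¬b]) = {s : every successor in {0, 2, 3, 5, 6}} = {0, 2, 5, 6}
7 ∉ Sat(AX A[(b ∨ q) U ¬b]) = {0, 2, 5, 6}, so the formula does not hold at 7.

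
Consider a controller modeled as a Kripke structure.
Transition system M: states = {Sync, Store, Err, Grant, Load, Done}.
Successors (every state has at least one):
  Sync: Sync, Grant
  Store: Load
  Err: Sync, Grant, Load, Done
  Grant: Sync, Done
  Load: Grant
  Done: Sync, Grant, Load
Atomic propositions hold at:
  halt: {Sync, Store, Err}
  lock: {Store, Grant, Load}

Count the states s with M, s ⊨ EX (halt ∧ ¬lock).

4

Sat(¬lock) = {Sync, Err, Done}
Sat(halt ∧ ¬lock) = {Sync, Err}
Sat(EX (halt ∧ ¬lock)) = {s : some successor in {Sync, Err}} = {Sync, Err, Grant, Done}
|Sat(EX (halt ∧ ¬lock))| = |{Sync, Err, Grant, Done}| = 4.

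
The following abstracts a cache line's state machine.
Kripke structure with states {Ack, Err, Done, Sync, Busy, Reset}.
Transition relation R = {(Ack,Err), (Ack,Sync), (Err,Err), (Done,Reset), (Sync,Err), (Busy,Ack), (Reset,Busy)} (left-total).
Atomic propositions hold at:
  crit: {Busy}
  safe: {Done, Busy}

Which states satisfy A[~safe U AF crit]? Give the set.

Sat(~safe) = {Ack, Err, Sync, Reset}
AF crit: least fixpoint, start Z0 = {Busy}, add states with every successor in Z. Z1 = {Busy, Reset}; Z2 = {Done, Busy, Reset}; fixed.
Sat(AF crit) = {Done, Busy, Reset}
A[~safe U AF crit]: least fixpoint, start Z0 = Sat(AF crit) = {Done, Busy, Reset}, add states in Sat(~safe) with every successor in Z. Already a fixed point.
Sat(A[~safe U AF crit]) = {Done, Busy, Reset}

{Done, Busy, Reset}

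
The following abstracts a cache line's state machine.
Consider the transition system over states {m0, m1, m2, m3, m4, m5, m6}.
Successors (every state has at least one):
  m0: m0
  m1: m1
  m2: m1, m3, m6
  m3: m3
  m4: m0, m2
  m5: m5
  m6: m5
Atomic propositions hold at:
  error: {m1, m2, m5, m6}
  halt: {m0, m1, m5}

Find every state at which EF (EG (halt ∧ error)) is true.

{m1, m2, m4, m5, m6}

Sat(halt ∧ error) = {m1, m5}
EG (halt ∧ error): greatest fixpoint, start Z0 = {m1, m5}, keep only states in Sat with some successor in Z. Already a fixed point.
Sat(EG (halt ∧ error)) = {m1, m5}
EF (EG (halt ∧ error)): least fixpoint, start Z0 = {m1, m5}, add states with some successor in Z. Z1 = {m1, m2, m5, m6}; Z2 = {m1, m2, m4, m5, m6}; fixed.
Sat(EF (EG (halt ∧ error))) = {m1, m2, m4, m5, m6}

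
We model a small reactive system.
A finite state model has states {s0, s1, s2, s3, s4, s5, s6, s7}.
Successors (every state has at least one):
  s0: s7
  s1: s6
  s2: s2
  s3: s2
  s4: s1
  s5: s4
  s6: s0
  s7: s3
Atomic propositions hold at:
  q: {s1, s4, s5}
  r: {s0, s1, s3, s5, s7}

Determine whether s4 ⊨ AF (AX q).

Sat(AX q) = {s : every successor in {s1, s4, s5}} = {s4, s5}
AF (AX q): least fixpoint, start Z0 = {s4, s5}, add states with every successor in Z. Already a fixed point.
Sat(AF (AX q)) = {s4, s5}
s4 ∈ Sat(AF (AX q)) = {s4, s5}, so the formula holds at s4.

Yes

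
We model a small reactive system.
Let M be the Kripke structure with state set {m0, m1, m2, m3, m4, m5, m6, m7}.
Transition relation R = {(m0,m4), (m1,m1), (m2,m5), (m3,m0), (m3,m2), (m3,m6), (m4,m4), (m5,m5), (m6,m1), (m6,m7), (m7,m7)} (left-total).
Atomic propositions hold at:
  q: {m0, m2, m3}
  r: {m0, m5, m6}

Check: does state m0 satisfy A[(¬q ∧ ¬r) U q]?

Sat(¬q) = {m1, m4, m5, m6, m7}
Sat(¬r) = {m1, m2, m3, m4, m7}
Sat(¬q ∧ ¬r) = {m1, m4, m7}
A[(¬q ∧ ¬r) U q]: least fixpoint, start Z0 = Sat(q) = {m0, m2, m3}, add states in Sat(¬q ∧ ¬r) with every successor in Z. Already a fixed point.
Sat(A[(¬q ∧ ¬r) U q]) = {m0, m2, m3}
m0 ∈ Sat(A[(¬q ∧ ¬r) U q]) = {m0, m2, m3}, so the formula holds at m0.

Yes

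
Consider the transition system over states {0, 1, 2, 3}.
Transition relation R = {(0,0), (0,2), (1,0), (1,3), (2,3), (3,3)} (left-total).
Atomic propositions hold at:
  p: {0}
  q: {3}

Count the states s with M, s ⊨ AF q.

AF q: least fixpoint, start Z0 = {3}, add states with every successor in Z. Z1 = {2, 3}; fixed.
Sat(AF q) = {2, 3}
|Sat(AF q)| = |{2, 3}| = 2.

2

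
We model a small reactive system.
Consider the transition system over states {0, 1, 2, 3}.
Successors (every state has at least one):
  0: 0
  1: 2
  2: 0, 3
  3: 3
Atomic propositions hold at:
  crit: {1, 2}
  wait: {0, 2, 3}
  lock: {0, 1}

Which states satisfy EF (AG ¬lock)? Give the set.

{1, 2, 3}

Sat(¬lock) = {2, 3}
AG ¬lock: greatest fixpoint, start Z0 = {2, 3}, keep only states in Sat with every successor in Z. Z1 = {3}; fixed.
Sat(AG ¬lock) = {3}
EF (AG ¬lock): least fixpoint, start Z0 = {3}, add states with some successor in Z. Z1 = {2, 3}; Z2 = {1, 2, 3}; fixed.
Sat(EF (AG ¬lock)) = {1, 2, 3}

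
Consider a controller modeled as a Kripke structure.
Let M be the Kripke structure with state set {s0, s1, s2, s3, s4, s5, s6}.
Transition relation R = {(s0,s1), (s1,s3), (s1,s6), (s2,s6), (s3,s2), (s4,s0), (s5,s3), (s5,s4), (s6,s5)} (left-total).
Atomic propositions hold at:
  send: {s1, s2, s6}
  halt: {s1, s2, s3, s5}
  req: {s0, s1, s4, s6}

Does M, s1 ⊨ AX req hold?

No

Sat(AX req) = {s : every successor in {s0, s1, s4, s6}} = {s0, s2, s4}
s1 ∉ Sat(AX req) = {s0, s2, s4}, so the formula does not hold at s1.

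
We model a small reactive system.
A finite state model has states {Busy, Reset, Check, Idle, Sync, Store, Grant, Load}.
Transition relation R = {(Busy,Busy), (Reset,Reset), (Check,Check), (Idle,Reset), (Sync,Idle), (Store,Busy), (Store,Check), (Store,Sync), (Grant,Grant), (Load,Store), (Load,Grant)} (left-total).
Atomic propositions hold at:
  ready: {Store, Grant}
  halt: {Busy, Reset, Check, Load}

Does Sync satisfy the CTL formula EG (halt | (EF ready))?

No

EF ready: least fixpoint, start Z0 = {Store, Grant}, add states with some successor in Z. Z1 = {Store, Grant, Load}; fixed.
Sat(EF ready) = {Store, Grant, Load}
Sat(halt | (EF ready)) = {Busy, Reset, Check, Store, Grant, Load}
EG (halt | (EF ready)): greatest fixpoint, start Z0 = {Busy, Reset, Check, Store, Grant, Load}, keep only states in Sat with some successor in Z. Already a fixed point.
Sat(EG (halt | (EF ready))) = {Busy, Reset, Check, Store, Grant, Load}
Sync ∉ Sat(EG (halt | (EF ready))) = {Busy, Reset, Check, Store, Grant, Load}, so the formula does not hold at Sync.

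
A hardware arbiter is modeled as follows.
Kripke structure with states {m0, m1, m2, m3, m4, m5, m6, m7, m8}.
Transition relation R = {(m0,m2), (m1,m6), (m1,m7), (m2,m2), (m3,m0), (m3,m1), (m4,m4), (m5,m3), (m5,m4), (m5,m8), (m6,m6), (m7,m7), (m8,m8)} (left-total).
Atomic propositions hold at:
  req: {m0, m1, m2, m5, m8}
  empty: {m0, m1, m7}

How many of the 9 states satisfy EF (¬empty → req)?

7

Sat(¬empty) = {m2, m3, m4, m5, m6, m8}
Sat(¬empty → req) = {m0, m1, m2, m5, m7, m8}
EF (¬empty → req): least fixpoint, start Z0 = {m0, m1, m2, m5, m7, m8}, add states with some successor in Z. Z1 = {m0, m1, m2, m3, m5, m7, m8}; fixed.
Sat(EF (¬empty → req)) = {m0, m1, m2, m3, m5, m7, m8}
|Sat(EF (¬empty → req))| = |{m0, m1, m2, m3, m5, m7, m8}| = 7.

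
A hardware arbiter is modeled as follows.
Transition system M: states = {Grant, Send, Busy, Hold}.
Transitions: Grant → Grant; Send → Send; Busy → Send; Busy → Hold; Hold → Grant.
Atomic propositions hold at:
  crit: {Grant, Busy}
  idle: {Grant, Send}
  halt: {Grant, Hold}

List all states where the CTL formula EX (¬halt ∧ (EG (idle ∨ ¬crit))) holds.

{Send, Busy}

Sat(¬halt) = {Send, Busy}
Sat(¬crit) = {Send, Hold}
Sat(idle ∨ ¬crit) = {Grant, Send, Hold}
EG (idle ∨ ¬crit): greatest fixpoint, start Z0 = {Grant, Send, Hold}, keep only states in Sat with some successor in Z. Already a fixed point.
Sat(EG (idle ∨ ¬crit)) = {Grant, Send, Hold}
Sat(¬halt ∧ (EG (idle ∨ ¬crit))) = {Send}
Sat(EX (¬halt ∧ (EG (idle ∨ ¬crit)))) = {s : some successor in {Send}} = {Send, Busy}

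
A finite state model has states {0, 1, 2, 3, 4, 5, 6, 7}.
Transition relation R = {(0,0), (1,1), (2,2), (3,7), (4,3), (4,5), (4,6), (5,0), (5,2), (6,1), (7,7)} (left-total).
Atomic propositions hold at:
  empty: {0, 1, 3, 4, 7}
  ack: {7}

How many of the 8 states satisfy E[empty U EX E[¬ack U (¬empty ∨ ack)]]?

5

Sat(¬ack) = {0, 1, 2, 3, 4, 5, 6}
Sat(¬empty) = {2, 5, 6}
Sat(¬empty ∨ ack) = {2, 5, 6, 7}
E[¬ack U (¬empty ∨ ack)]: least fixpoint, start Z0 = Sat((¬empty ∨ ack)) = {2, 5, 6, 7}, add states in Sat(¬ack) with some successor in Z. Z1 = {2, 3, 4, 5, 6, 7}; fixed.
Sat(E[¬ack U (¬empty ∨ ack)]) = {2, 3, 4, 5, 6, 7}
Sat(EX E[¬ack U (¬empty ∨ ack)]) = {s : some successor in {2, 3, 4, 5, 6, 7}} = {2, 3, 4, 5, 7}
E[empty U EX E[¬ack U (¬empty ∨ ack)]]: least fixpoint, start Z0 = Sat(EX E[¬ack U (¬empty ∨ ack)]) = {2, 3, 4, 5, 7}, add states in Sat(empty) with some successor in Z. Already a fixed point.
Sat(E[empty U EX E[¬ack U (¬empty ∨ ack)]]) = {2, 3, 4, 5, 7}
|Sat(E[empty U EX E[¬ack U (¬empty ∨ ack)]])| = |{2, 3, 4, 5, 7}| = 5.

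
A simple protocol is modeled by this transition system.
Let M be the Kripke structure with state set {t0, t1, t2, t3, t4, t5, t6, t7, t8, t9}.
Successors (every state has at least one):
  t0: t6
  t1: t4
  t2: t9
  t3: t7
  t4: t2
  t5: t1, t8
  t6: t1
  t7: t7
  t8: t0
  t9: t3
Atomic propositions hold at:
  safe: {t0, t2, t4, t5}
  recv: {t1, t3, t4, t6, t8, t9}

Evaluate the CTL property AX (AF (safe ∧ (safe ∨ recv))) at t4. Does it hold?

Yes

Sat(safe ∨ recv) = {t0, t1, t2, t3, t4, t5, t6, t8, t9}
Sat(safe ∧ (safe ∨ recv)) = {t0, t2, t4, t5}
AF (safe ∧ (safe ∨ recv)): least fixpoint, start Z0 = {t0, t2, t4, t5}, add states with every successor in Z. Z1 = {t0, t1, t2, t4, t5, t8}; Z2 = {t0, t1, t2, t4, t5, t6, t8}; fixed.
Sat(AF (safe ∧ (safe ∨ recv))) = {t0, t1, t2, t4, t5, t6, t8}
Sat(AX (AF (safe ∧ (safe ∨ recv)))) = {s : every successor in {t0, t1, t2, t4, t5, t6, t8}} = {t0, t1, t4, t5, t6, t8}
t4 ∈ Sat(AX (AF (safe ∧ (safe ∨ recv)))) = {t0, t1, t4, t5, t6, t8}, so the formula holds at t4.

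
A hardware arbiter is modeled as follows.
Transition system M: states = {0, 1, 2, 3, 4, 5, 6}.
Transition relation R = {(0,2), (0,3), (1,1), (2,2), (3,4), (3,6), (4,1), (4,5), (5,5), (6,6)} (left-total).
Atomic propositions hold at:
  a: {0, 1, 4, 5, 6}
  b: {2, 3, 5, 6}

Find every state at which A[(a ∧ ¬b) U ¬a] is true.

{0, 2, 3}

Sat(¬b) = {0, 1, 4}
Sat(a ∧ ¬b) = {0, 1, 4}
Sat(¬a) = {2, 3}
A[(a ∧ ¬b) U ¬a]: least fixpoint, start Z0 = Sat(¬a) = {2, 3}, add states in Sat(a ∧ ¬b) with every successor in Z. Z1 = {0, 2, 3}; fixed.
Sat(A[(a ∧ ¬b) U ¬a]) = {0, 2, 3}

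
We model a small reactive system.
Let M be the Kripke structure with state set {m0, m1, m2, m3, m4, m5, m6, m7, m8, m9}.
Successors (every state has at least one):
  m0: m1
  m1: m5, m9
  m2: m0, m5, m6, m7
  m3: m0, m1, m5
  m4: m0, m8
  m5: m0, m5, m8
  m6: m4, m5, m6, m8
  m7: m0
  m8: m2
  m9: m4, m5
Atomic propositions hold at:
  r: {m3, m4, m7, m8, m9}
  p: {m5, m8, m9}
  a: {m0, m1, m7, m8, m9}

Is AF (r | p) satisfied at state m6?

Sat(r | p) = {m3, m4, m5, m7, m8, m9}
AF (r | p): least fixpoint, start Z0 = {m3, m4, m5, m7, m8, m9}, add states with every successor in Z. Z1 = {m1, m3, m4, m5, m7, m8, m9}; Z2 = {m0, m1, m3, m4, m5, m7, m8, m9}; fixed.
Sat(AF (r | p)) = {m0, m1, m3, m4, m5, m7, m8, m9}
m6 ∉ Sat(AF (r | p)) = {m0, m1, m3, m4, m5, m7, m8, m9}, so the formula does not hold at m6.

No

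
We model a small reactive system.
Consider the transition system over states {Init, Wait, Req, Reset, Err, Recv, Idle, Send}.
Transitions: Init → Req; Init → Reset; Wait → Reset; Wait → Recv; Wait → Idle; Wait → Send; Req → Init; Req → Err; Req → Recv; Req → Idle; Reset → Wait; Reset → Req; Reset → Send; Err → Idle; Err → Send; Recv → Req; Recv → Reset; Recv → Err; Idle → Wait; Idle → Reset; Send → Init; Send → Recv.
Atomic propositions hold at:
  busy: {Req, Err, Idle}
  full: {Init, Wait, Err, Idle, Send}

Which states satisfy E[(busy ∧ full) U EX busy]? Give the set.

{Init, Wait, Req, Reset, Err, Recv, Idle}

Sat(busy ∧ full) = {Err, Idle}
Sat(EX busy) = {s : some successor in {Req, Err, Idle}} = {Init, Wait, Req, Reset, Err, Recv}
E[(busy ∧ full) U EX busy]: least fixpoint, start Z0 = Sat(EX busy) = {Init, Wait, Req, Reset, Err, Recv}, add states in Sat(busy ∧ full) with some successor in Z. Z1 = {Init, Wait, Req, Reset, Err, Recv, Idle}; fixed.
Sat(E[(busy ∧ full) U EX busy]) = {Init, Wait, Req, Reset, Err, Recv, Idle}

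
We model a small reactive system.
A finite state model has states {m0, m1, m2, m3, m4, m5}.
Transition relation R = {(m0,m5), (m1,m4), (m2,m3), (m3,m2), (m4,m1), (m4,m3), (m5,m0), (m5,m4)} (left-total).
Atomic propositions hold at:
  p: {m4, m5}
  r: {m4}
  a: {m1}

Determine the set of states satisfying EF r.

EF r: least fixpoint, start Z0 = {m4}, add states with some successor in Z. Z1 = {m1, m4, m5}; Z2 = {m0, m1, m4, m5}; fixed.
Sat(EF r) = {m0, m1, m4, m5}

{m0, m1, m4, m5}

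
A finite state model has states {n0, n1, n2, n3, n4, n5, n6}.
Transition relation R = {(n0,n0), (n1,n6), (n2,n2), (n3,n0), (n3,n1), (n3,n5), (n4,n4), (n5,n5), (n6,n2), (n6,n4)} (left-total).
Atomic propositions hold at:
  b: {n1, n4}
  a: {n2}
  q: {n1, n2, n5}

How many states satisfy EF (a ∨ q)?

Sat(a ∨ q) = {n1, n2, n5}
EF (a ∨ q): least fixpoint, start Z0 = {n1, n2, n5}, add states with some successor in Z. Z1 = {n1, n2, n3, n5, n6}; fixed.
Sat(EF (a ∨ q)) = {n1, n2, n3, n5, n6}
|Sat(EF (a ∨ q))| = |{n1, n2, n3, n5, n6}| = 5.

5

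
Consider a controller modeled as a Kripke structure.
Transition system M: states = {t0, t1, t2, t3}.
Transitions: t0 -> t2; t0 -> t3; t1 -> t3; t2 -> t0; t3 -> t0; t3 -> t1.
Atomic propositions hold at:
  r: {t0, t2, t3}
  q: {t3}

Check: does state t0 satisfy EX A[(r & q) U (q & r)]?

Yes

Sat(r & q) = {t3}
Sat(q & r) = {t3}
A[(r & q) U (q & r)]: least fixpoint, start Z0 = Sat((q & r)) = {t3}, add states in Sat(r & q) with every successor in Z. Already a fixed point.
Sat(A[(r & q) U (q & r)]) = {t3}
Sat(EX A[(r & q) U (q & r)]) = {s : some successor in {t3}} = {t0, t1}
t0 ∈ Sat(EX A[(r & q) U (q & r)]) = {t0, t1}, so the formula holds at t0.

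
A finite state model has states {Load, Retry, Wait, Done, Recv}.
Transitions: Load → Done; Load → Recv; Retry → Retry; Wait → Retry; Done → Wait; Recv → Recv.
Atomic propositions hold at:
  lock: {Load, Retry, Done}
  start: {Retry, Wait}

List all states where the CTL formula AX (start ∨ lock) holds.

Sat(start ∨ lock) = {Load, Retry, Wait, Done}
Sat(AX (start ∨ lock)) = {s : every successor in {Load, Retry, Wait, Done}} = {Retry, Wait, Done}

{Retry, Wait, Done}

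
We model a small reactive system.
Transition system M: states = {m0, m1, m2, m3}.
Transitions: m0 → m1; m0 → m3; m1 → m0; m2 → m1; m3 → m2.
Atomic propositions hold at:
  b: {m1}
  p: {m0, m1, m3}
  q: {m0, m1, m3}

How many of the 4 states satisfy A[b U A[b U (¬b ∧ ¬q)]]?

1

Sat(¬b) = {m0, m2, m3}
Sat(¬q) = {m2}
Sat(¬b ∧ ¬q) = {m2}
A[b U (¬b ∧ ¬q)]: least fixpoint, start Z0 = Sat((¬b ∧ ¬q)) = {m2}, add states in Sat(b) with every successor in Z. Already a fixed point.
Sat(A[b U (¬b ∧ ¬q)]) = {m2}
A[b U A[b U (¬b ∧ ¬q)]]: least fixpoint, start Z0 = Sat(A[b U (¬b ∧ ¬q)]) = {m2}, add states in Sat(b) with every successor in Z. Already a fixed point.
Sat(A[b U A[b U (¬b ∧ ¬q)]]) = {m2}
|Sat(A[b U A[b U (¬b ∧ ¬q)]])| = |{m2}| = 1.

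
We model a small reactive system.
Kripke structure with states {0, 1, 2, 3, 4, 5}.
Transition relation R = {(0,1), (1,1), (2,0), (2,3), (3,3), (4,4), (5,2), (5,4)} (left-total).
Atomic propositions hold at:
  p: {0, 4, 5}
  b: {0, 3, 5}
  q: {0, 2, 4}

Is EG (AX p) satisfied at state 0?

Sat(AX p) = {s : every successor in {0, 4, 5}} = {4}
EG (AX p): greatest fixpoint, start Z0 = {4}, keep only states in Sat with some successor in Z. Already a fixed point.
Sat(EG (AX p)) = {4}
0 ∉ Sat(EG (AX p)) = {4}, so the formula does not hold at 0.

No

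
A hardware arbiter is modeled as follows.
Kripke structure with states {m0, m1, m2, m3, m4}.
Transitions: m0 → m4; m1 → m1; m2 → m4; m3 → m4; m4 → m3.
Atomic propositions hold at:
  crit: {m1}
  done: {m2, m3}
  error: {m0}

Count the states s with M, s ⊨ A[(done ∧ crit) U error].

Sat(done ∧ crit) = ∅
A[(done ∧ crit) U error]: least fixpoint, start Z0 = Sat(error) = {m0}, add states in Sat(done ∧ crit) with every successor in Z. Already a fixed point.
Sat(A[(done ∧ crit) U error]) = {m0}
|Sat(A[(done ∧ crit) U error])| = |{m0}| = 1.

1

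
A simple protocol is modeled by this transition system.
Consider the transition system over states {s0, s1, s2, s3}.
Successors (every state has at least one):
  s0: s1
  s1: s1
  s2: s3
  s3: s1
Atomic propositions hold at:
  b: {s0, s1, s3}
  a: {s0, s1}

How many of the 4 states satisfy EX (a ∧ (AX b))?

3

Sat(AX b) = {s : every successor in {s0, s1, s3}} = {s0, s1, s2, s3}
Sat(a ∧ (AX b)) = {s0, s1}
Sat(EX (a ∧ (AX b))) = {s : some successor in {s0, s1}} = {s0, s1, s3}
|Sat(EX (a ∧ (AX b)))| = |{s0, s1, s3}| = 3.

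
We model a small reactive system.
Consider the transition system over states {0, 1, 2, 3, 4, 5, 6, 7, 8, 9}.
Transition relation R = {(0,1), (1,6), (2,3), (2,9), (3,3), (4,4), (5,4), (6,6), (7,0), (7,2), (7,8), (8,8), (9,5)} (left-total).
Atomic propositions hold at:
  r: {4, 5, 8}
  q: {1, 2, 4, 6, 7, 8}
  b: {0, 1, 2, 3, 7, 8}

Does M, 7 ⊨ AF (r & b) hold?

Sat(r & b) = {8}
AF (r & b): least fixpoint, start Z0 = {8}, add states with every successor in Z. Already a fixed point.
Sat(AF (r & b)) = {8}
7 ∉ Sat(AF (r & b)) = {8}, so the formula does not hold at 7.

No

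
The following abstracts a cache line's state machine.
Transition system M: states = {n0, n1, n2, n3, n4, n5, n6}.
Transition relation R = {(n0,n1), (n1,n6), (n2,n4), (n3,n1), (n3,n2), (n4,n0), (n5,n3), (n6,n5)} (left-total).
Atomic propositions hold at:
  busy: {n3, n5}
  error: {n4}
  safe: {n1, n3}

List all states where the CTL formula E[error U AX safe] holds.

{n0, n4, n5}

Sat(AX safe) = {s : every successor in {n1, n3}} = {n0, n5}
E[error U AX safe]: least fixpoint, start Z0 = Sat(AX safe) = {n0, n5}, add states in Sat(error) with some successor in Z. Z1 = {n0, n4, n5}; fixed.
Sat(E[error U AX safe]) = {n0, n4, n5}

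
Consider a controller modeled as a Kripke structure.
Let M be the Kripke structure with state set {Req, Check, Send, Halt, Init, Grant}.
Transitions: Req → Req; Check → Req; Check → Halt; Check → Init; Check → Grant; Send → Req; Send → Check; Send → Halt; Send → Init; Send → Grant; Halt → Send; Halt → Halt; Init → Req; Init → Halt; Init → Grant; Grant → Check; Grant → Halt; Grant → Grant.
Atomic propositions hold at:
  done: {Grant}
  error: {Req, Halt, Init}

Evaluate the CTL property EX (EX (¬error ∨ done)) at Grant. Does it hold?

Sat(¬error) = {Check, Send, Grant}
Sat(¬error ∨ done) = {Check, Send, Grant}
Sat(EX (¬error ∨ done)) = {s : some successor in {Check, Send, Grant}} = {Check, Send, Halt, Init, Grant}
Sat(EX (EX (¬error ∨ done))) = {s : some successor in {Check, Send, Halt, Init, Grant}} = {Check, Send, Halt, Init, Grant}
Grant ∈ Sat(EX (EX (¬error ∨ done))) = {Check, Send, Halt, Init, Grant}, so the formula holds at Grant.

Yes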